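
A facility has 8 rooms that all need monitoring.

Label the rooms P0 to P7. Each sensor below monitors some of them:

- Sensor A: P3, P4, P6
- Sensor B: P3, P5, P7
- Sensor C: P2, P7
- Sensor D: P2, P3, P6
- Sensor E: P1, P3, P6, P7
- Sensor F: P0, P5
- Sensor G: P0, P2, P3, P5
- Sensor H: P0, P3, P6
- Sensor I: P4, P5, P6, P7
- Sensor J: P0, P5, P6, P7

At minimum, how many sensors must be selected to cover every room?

Take {E, G, I}. Their union is {P0, P1, P2, P3, P4, P5, P6, P7}, which is all 8 rooms.
Only E contains P1, so E is forced; the remaining 4 rooms need at least 2 more sensors (each remaining sensor adds at most 3) — so at least 3 sensors are needed, and 3 is optimal.

3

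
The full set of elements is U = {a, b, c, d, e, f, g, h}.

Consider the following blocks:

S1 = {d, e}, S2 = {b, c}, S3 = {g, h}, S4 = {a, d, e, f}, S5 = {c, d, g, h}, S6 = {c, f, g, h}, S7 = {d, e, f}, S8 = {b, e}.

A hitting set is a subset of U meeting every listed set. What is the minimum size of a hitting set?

T = {b, d, h} meets every block (each contains at least one member of T), and |T| = 3.
The blocks S1, S2, S3 are pairwise disjoint, so any hitting set needs a separate element for each — at least 3. Hence 3 is optimal.

3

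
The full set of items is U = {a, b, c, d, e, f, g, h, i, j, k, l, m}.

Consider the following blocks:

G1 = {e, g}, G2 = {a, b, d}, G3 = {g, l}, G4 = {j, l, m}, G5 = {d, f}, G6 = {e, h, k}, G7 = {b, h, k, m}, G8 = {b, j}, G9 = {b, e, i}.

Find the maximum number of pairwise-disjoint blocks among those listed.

4

G3, G5, G6, G8 are pairwise disjoint (G3={g,l}; G5={d,f}; G6={e,h,k}; G8={b,j}).
Every remaining block overlaps one of these, and no 5 of the listed blocks are pairwise disjoint, so 4 is the maximum.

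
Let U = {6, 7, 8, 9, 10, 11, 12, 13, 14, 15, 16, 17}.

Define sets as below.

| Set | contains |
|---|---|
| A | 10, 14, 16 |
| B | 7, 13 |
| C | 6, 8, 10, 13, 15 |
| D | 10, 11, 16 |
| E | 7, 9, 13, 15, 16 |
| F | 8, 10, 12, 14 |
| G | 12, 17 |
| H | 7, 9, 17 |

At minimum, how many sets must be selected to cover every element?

4

Take {C, D, F, H}. Their union is {6, 7, 8, 9, 10, 11, 12, 13, 14, 15, 16, 17}, which is all 12 elements.
Only C contains 6, so C is forced; the remaining 7 elements need at least 3 more sets (each remaining set adds at most 3) — so at least 4 sets are needed, and 4 is optimal.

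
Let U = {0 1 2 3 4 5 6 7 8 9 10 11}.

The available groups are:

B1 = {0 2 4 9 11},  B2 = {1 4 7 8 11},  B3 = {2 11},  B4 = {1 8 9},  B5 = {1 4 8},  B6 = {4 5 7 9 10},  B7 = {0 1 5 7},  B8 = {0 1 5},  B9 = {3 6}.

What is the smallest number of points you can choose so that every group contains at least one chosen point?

4

H = {1, 2, 6, 9} meets every group (each contains at least one member of H), and |H| = 4.
No choice of 3 points meets every group, so 4 is the minimum.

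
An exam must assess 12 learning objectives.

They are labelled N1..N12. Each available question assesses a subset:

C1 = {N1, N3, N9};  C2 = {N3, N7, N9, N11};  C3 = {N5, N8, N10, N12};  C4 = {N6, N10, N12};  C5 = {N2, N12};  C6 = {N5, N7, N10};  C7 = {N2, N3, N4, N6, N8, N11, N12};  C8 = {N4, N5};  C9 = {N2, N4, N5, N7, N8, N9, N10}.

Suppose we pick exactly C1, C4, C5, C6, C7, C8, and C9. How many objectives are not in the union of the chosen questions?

0

Union of C1, C4, C5, C6, C7, C8, C9 = {N1, N2, N3, N4, N5, N6, N7, N8, N9, N10, N11, N12} — that's every objective, so 0 are uncovered.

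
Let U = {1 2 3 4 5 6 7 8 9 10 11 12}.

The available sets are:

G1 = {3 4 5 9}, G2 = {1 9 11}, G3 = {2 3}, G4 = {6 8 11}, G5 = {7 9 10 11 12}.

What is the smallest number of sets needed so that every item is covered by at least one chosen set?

5

G1 and G2 and G3 and G4 and G5 together: G1 ∪ G2 ∪ G3 ∪ G4 ∪ G5 = {1, 2, 3, 4, 5, 6, 7, 8, 9, 10, 11, 12} — every item is covered.
No 4 of the 5 sets cover everything (all 5 combinations miss at least one item), so 5 is optimal.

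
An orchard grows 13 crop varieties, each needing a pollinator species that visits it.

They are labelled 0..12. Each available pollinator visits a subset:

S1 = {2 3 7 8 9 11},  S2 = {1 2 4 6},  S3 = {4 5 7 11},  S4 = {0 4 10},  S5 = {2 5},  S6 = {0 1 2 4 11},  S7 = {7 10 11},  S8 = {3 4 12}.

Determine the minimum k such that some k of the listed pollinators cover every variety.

Take {S1, S2, S4, S5, S8}. Their union is {0, 1, 2, 3, 4, 5, 6, 7, 8, 9, 10, 11, 12}, which is all 13 varieties.
No 4 of the 8 pollinators cover everything (all 70 combinations miss at least one variety), so 5 is optimal.

5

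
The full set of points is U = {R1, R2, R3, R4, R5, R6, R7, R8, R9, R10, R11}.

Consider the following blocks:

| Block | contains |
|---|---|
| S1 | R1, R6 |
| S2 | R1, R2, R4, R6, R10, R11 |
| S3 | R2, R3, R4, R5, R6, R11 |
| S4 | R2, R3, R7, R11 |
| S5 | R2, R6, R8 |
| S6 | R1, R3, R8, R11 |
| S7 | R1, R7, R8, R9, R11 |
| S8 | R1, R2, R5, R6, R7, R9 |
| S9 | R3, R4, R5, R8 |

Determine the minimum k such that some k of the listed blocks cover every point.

3

S2, S7, and S9 cover everything between them: the union {R1, R2, R3, R4, R5, R6, R7, R8, R9, R10, R11} is all of U.
Only S2 contains R10, so S2 is forced; the remaining 5 points need at least 2 more blocks (each remaining block adds at most 3) — so at least 3 blocks are needed, and 3 is optimal.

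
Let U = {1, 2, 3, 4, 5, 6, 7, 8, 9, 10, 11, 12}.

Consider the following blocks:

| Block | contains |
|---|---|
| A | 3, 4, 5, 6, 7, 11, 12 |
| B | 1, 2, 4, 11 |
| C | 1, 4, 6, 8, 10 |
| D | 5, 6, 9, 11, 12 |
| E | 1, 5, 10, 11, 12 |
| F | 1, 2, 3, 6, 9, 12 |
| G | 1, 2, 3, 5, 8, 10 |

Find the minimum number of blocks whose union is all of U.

A, C, and F cover everything between them: the union {1, 2, 3, 4, 5, 6, 7, 8, 9, 10, 11, 12} is all of U.
Only A contains 7, so A is forced; the remaining 5 items need at least 2 more blocks (each remaining block adds at most 4) — so at least 3 blocks are needed, and 3 is optimal.

3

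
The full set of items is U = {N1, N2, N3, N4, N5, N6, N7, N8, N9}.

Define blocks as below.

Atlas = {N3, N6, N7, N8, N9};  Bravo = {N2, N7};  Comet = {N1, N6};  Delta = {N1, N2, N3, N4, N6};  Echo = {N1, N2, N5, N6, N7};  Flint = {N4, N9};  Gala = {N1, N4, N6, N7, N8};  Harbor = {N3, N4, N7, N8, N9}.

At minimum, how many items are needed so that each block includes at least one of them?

H = {N1, N2, N9} meets every block (each contains at least one member of H), and |H| = 3.
The blocks Bravo, Comet, Flint are pairwise disjoint, so any hitting set needs a separate item for each — at least 3. Hence 3 is optimal.

3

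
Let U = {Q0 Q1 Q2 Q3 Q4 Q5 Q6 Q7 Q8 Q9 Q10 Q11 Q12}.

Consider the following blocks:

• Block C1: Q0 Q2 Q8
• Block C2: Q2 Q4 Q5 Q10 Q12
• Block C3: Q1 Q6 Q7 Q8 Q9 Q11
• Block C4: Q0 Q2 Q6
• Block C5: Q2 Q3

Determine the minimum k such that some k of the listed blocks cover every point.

Take {C2, C3, C4, C5}. Their union is {Q0, Q1, Q2, Q3, Q4, Q5, Q6, Q7, Q8, Q9, Q10, Q11, Q12}, which is all 13 points.
No 3 of the 5 blocks cover everything (all 10 combinations miss at least one point), so 4 is optimal.

4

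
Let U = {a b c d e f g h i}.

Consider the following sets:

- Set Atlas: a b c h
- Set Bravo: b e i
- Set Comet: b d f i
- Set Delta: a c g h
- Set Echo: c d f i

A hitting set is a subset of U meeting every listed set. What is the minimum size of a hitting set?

Take T = {a, i}. Each listed set contains at least one of these, so T is a hitting set of size 2.
The sets Bravo, Delta are pairwise disjoint, so any hitting set needs a separate item for each — at least 2. Hence 2 is optimal.

2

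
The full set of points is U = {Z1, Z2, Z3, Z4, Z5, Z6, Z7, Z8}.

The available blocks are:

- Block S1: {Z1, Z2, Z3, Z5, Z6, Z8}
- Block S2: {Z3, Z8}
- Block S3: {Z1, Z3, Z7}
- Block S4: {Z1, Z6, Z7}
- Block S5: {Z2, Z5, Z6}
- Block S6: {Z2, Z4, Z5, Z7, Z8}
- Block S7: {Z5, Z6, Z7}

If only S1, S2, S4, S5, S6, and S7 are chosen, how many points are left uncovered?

0

Union of S1, S2, S4, S5, S6, S7 = {Z1, Z2, Z3, Z4, Z5, Z6, Z7, Z8} — that's every point, so 0 are uncovered.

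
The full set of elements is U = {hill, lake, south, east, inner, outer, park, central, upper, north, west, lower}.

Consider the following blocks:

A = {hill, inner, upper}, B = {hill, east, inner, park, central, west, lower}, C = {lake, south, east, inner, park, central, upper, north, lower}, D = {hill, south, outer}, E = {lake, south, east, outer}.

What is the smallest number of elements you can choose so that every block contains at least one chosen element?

H = {south, inner} meets every block (each contains at least one member of H), and |H| = 2.
The blocks A, E are pairwise disjoint, so any hitting set needs a separate element for each — at least 2. Hence 2 is optimal.

2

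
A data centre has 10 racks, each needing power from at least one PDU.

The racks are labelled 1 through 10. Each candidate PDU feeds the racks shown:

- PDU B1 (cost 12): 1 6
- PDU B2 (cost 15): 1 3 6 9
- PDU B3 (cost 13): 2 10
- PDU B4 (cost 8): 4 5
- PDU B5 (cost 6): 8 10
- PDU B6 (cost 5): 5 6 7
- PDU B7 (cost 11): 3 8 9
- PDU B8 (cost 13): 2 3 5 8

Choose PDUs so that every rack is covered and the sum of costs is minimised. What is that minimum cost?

B2, B4, B5, B6, B8 together cover every rack (B2 ∪ B4 ∪ B5 ∪ B6 ∪ B8 = {1, 2, 3, 4, 5, 6, 7, 8, 9, 10}); total cost 15 + 8 + 6 + 5 + 13 = 47.
No covering selection has total cost below 47.

47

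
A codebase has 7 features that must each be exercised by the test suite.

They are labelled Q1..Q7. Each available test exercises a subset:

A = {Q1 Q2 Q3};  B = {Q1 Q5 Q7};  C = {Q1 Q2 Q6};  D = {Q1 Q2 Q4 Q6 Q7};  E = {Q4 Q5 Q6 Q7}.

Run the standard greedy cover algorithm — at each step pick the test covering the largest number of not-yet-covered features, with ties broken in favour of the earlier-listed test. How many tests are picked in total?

3

Greedy: pick D (covers 5 new) → pick A (covers 1 new) → pick B (covers 1 new). Total picks: 3.
(The true minimum cover uses only 2 tests, so greedy is not optimal here.)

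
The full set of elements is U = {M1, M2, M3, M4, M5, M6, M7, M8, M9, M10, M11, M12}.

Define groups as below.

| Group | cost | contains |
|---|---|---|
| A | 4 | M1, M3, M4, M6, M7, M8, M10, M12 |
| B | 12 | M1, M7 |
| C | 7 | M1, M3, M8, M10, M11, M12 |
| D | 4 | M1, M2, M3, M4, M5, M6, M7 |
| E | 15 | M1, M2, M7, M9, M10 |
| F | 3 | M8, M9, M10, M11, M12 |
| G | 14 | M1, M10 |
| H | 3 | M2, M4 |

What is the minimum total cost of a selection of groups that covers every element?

7

D, F together cover every element (D ∪ F = {M1, M2, M3, M4, M5, M6, M7, M8, M9, M10, M11, M12}); total cost 4 + 3 = 7.
The greedy pick A, F, D costs 11; no covering selection beats 7.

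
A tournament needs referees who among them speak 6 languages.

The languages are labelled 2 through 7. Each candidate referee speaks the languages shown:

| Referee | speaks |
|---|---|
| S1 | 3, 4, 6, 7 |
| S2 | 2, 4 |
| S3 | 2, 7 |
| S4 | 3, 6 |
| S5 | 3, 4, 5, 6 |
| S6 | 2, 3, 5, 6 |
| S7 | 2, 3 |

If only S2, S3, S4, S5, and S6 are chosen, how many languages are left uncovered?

Union of S2, S3, S4, S5, S6 = {2, 3, 4, 5, 6, 7} — that's every language, so 0 are uncovered.

0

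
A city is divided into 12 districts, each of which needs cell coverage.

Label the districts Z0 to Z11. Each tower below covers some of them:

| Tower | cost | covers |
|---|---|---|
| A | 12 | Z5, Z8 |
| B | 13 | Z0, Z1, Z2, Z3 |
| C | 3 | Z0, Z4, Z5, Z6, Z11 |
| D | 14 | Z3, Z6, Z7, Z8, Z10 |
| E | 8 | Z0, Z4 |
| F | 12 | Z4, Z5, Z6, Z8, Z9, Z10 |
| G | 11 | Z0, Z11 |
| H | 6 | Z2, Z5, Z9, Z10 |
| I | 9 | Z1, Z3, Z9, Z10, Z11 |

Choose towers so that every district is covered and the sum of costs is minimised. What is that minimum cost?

C, D, H, I together cover every district (C ∪ D ∪ H ∪ I = {Z0, Z1, Z2, Z3, Z4, Z5, Z6, Z7, Z8, Z9, Z10, Z11}); total cost 3 + 14 + 6 + 9 = 32.
No covering selection has total cost below 32.

32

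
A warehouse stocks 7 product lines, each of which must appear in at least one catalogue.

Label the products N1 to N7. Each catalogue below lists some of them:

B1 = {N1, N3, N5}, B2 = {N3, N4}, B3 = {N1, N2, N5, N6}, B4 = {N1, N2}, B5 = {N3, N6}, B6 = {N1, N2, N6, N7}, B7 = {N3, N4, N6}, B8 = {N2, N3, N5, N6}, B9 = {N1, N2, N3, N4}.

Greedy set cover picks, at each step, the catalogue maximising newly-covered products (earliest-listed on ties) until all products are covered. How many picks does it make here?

3

Greedy: pick B3 (covers 4 new) → pick B2 (covers 2 new) → pick B6 (covers 1 new). Total picks: 3.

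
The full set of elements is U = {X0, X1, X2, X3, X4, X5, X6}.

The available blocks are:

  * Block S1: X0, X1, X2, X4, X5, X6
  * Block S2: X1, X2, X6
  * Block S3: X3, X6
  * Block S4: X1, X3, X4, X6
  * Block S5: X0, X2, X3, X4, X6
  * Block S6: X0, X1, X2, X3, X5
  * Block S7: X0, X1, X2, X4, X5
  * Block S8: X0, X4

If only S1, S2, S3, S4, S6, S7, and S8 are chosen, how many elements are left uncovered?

Union of S1, S2, S3, S4, S6, S7, S8 = {X0, X1, X2, X3, X4, X5, X6} — that's every element, so 0 are uncovered.

0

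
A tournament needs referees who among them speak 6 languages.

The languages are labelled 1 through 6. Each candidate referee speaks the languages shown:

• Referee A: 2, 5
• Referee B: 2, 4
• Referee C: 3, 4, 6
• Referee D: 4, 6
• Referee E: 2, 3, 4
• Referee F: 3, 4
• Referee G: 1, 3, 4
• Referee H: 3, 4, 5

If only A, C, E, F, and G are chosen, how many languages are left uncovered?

Union of A, C, E, F, G = {1, 2, 3, 4, 5, 6} — that's every language, so 0 are uncovered.

0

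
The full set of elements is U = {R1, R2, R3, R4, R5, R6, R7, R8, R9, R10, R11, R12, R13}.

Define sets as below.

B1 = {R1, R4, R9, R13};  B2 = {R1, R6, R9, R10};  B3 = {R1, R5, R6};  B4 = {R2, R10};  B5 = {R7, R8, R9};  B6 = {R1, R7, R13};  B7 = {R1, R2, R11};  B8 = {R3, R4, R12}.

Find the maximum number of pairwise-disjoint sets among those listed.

B3, B4, B5, B8 are pairwise disjoint (B3={R1,R5,R6}; B4={R2,R10}; B5={R7,R8,R9}; B8={R3,R4,R12}).
Every remaining set overlaps one of these, and no 5 of the listed sets are pairwise disjoint, so 4 is the maximum.

4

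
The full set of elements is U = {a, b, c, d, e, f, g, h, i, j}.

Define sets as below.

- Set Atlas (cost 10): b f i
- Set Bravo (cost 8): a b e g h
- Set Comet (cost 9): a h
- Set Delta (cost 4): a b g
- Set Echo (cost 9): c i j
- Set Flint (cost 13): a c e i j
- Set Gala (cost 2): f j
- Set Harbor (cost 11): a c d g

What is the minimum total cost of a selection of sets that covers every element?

30

Bravo, Echo, Gala, Harbor together cover every element (Bravo ∪ Echo ∪ Gala ∪ Harbor = {a, b, c, d, e, f, g, h, i, j}); total cost 8 + 9 + 2 + 11 = 30.
The greedy pick Gala, Delta, Bravo, Echo, Harbor costs 34; no covering selection beats 30.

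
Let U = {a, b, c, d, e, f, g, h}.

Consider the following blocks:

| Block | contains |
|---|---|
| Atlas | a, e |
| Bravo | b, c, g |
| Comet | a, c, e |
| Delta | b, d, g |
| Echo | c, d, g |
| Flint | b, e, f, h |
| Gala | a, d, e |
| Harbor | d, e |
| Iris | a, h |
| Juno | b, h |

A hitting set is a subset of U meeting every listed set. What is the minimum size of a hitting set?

The 3 elements {a, b, d} hit every block.
The blocks Atlas, Echo, Juno are pairwise disjoint, so any hitting set needs a separate element for each — at least 3. Hence 3 is optimal.

3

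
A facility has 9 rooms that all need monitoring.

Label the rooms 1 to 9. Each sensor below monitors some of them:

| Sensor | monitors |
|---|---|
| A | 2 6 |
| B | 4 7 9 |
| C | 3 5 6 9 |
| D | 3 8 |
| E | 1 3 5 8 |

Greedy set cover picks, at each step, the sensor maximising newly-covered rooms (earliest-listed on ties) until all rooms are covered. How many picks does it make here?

4

Greedy: pick C (covers 4 new) → pick B (covers 2 new) → pick E (covers 2 new) → pick A (covers 1 new). Total picks: 4.
(The true minimum cover uses only 3 sensors, so greedy is not optimal here.)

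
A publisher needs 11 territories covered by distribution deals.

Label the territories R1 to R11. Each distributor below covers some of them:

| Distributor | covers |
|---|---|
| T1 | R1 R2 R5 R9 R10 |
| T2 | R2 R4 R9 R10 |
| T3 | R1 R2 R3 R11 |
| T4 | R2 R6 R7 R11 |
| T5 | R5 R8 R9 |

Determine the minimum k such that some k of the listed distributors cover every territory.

T2 and T3 and T4 and T5 together: T2 ∪ T3 ∪ T4 ∪ T5 = {R1, R2, R3, R4, R5, R6, R7, R8, R9, R10, R11} — every territory is covered.
Only T3 contains R3, so T3 is forced; the remaining 7 territories need at least 3 more distributors (each remaining distributor adds at most 3) — so at least 4 distributors are needed, and 4 is optimal.

4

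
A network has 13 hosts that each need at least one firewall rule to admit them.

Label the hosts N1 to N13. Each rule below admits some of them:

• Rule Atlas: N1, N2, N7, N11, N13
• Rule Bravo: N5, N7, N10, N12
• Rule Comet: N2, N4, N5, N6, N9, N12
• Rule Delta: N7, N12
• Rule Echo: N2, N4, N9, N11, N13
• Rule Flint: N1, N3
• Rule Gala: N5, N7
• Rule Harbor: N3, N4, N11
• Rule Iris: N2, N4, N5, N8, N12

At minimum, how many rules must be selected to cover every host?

5

Atlas and Bravo and Comet and Harbor and Iris together: Atlas ∪ Bravo ∪ Comet ∪ Harbor ∪ Iris = {N1, N2, N3, N4, N5, N6, N7, N8, N9, N10, N11, N12, N13} — every host is covered.
No 4 of the 9 rules cover everything (all 126 combinations miss at least one host), so 5 is optimal.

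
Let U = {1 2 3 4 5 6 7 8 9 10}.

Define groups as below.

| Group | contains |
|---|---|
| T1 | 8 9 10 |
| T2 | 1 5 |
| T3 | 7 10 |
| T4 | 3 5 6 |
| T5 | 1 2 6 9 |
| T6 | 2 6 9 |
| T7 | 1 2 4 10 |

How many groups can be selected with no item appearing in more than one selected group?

3

T2, T3, T6 are pairwise disjoint (T2={1,5}; T3={7,10}; T6={2,6,9}).
Every remaining group overlaps one of these, and no 4 of the listed groups are pairwise disjoint, so 3 is the maximum.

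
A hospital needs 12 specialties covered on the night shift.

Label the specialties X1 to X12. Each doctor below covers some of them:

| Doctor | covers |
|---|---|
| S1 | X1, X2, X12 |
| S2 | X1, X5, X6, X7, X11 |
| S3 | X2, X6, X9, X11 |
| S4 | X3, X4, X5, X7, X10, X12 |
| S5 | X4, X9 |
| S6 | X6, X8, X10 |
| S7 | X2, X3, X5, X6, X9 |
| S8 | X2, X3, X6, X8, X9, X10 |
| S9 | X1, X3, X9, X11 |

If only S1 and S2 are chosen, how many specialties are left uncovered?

Union of S1, S2 = {X1, X2, X5, X6, X7, X11, X12}.
Not covered: X3, X4, X8, X9, X10 — 5 specialties.

5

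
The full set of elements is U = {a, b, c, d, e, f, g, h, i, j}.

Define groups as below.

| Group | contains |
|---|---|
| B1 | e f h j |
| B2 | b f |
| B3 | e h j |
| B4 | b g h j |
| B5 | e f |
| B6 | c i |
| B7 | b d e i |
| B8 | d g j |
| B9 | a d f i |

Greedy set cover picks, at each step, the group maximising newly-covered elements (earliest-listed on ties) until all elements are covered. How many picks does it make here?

5

Greedy: pick B1 (covers 4 new) → pick B7 (covers 3 new) → pick B4 (covers 1 new) → pick B6 (covers 1 new) → pick B9 (covers 1 new). Total picks: 5.
(The true minimum cover uses only 4 groups, so greedy is not optimal here.)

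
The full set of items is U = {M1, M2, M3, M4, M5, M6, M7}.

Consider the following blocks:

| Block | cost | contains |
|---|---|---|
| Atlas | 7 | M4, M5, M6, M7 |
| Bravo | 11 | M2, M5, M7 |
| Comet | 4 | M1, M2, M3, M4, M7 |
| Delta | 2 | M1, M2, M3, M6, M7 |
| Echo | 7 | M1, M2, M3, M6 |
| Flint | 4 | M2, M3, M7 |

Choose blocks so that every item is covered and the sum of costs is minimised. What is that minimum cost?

Atlas, Delta together cover every item (Atlas ∪ Delta = {M1, M2, M3, M4, M5, M6, M7}); total cost 7 + 2 = 9.
No covering selection has total cost below 9.

9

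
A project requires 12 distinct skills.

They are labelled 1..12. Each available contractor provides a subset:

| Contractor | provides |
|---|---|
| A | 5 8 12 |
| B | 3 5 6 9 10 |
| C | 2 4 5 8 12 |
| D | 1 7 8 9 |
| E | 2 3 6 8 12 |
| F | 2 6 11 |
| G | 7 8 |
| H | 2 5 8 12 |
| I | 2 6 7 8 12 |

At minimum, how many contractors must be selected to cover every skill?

B and C and D and F together: B ∪ C ∪ D ∪ F = {1, 2, 3, 4, 5, 6, 7, 8, 9, 10, 11, 12} — every skill is covered.
Only F contains 11, so F is forced; the remaining 9 skills need at least 3 more contractors (each remaining contractor adds at most 4) — so at least 4 contractors are needed, and 4 is optimal.

4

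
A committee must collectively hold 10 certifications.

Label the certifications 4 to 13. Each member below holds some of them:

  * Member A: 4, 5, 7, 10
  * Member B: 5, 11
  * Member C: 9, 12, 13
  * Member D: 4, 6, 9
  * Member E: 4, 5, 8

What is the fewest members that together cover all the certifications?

A and B and C and D and E together: A ∪ B ∪ C ∪ D ∪ E = {4, 5, 6, 7, 8, 9, 10, 11, 12, 13} — every certification is covered.
No 4 of the 5 members cover everything (all 5 combinations miss at least one certification), so 5 is optimal.

5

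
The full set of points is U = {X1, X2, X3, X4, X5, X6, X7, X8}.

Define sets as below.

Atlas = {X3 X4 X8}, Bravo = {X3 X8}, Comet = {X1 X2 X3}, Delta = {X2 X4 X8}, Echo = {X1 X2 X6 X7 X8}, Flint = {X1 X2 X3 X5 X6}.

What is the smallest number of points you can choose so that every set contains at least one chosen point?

H = {X1, X8} meets every set (each contains at least one member of H), and |H| = 2.
No single point lies in every set, so at least 2 are needed and 2 is optimal.

2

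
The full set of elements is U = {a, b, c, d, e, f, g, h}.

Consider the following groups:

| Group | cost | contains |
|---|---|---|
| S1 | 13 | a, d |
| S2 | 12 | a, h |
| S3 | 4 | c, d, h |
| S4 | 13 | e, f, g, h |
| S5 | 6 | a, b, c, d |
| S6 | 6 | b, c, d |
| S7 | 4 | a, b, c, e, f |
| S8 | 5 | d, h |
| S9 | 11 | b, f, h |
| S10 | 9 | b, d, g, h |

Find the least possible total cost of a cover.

S7, S10 together cover every element (S7 ∪ S10 = {a, b, c, d, e, f, g, h}); total cost 4 + 9 = 13.
The greedy pick S7, S3, S10 costs 17; no covering selection beats 13.

13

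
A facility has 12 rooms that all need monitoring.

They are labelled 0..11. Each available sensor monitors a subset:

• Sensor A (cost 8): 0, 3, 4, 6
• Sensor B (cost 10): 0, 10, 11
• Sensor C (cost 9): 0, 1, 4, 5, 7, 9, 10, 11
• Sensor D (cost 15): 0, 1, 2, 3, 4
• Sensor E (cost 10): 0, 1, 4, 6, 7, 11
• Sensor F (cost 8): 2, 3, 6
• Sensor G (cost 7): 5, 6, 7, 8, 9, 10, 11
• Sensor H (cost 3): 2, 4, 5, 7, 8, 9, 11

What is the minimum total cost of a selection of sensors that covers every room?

20

C, F, H together cover every room (C ∪ F ∪ H = {0, 1, 2, 3, 4, 5, 6, 7, 8, 9, 10, 11}); total cost 9 + 8 + 3 = 20.
No covering selection has total cost below 20.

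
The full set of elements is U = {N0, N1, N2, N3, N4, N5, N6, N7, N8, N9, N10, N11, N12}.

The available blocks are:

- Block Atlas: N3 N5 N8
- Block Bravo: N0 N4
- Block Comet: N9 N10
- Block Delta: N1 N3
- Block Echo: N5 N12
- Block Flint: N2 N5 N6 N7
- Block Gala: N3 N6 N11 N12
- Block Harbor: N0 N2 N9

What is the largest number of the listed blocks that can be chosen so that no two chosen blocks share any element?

Bravo, Comet, Delta, Echo are pairwise disjoint (Bravo={N0,N4}; Comet={N9,N10}; Delta={N1,N3}; Echo={N5,N12}).
Every remaining block overlaps one of these, and no 5 of the listed blocks are pairwise disjoint, so 4 is the maximum.

4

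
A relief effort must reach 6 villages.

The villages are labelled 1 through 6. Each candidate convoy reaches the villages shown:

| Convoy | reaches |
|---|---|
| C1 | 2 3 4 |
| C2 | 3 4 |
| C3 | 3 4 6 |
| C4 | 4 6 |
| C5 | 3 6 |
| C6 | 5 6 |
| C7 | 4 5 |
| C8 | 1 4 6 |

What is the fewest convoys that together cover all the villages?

Take {C1, C7, C8}. Their union is {1, 2, 3, 4, 5, 6}, which is all 6 villages.
Only C8 contains 1, so C8 is forced; the remaining 3 villages need at least 2 more convoys (each remaining convoy adds at most 2) — so at least 3 convoys are needed, and 3 is optimal.

3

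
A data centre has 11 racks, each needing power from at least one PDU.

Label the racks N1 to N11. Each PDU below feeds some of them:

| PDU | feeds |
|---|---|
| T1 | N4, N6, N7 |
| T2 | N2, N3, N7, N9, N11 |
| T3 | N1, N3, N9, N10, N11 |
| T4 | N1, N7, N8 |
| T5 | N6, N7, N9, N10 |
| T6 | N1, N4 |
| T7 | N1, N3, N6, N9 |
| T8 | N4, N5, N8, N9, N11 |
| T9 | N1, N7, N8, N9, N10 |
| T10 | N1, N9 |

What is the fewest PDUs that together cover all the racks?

T2 and T7 and T8 and T9 together: T2 ∪ T7 ∪ T8 ∪ T9 = {N1, N2, N3, N4, N5, N6, N7, N8, N9, N10, N11} — every rack is covered.
No 3 of the 10 PDUs cover everything (all 120 combinations miss at least one rack), so 4 is optimal.

4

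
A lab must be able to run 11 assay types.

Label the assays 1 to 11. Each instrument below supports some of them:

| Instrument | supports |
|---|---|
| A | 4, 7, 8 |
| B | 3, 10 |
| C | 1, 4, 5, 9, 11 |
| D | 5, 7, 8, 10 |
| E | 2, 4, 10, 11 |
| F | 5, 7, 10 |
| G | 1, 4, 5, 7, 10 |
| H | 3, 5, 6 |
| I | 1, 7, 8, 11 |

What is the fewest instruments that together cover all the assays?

4

Take {C, E, H, I}. Their union is {1, 2, 3, 4, 5, 6, 7, 8, 9, 10, 11}, which is all 11 assays.
Only E contains 2, so E is forced; the remaining 7 assays need at least 3 more instruments (each remaining instrument adds at most 3) — so at least 4 instruments are needed, and 4 is optimal.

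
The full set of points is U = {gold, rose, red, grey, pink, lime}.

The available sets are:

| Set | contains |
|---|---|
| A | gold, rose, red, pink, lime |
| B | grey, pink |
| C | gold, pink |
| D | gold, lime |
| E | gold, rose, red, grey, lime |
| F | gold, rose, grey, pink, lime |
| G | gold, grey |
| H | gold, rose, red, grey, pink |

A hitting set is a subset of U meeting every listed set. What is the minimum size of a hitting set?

The 2 points {gold, grey} hit every set.
The sets B, D are pairwise disjoint, so any hitting set needs a separate point for each — at least 2. Hence 2 is optimal.

2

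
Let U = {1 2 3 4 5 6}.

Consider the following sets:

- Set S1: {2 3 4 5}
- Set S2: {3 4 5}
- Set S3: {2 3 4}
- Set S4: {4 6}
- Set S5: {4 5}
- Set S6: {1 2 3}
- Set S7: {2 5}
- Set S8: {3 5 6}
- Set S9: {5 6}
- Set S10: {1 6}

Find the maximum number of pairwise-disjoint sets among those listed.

2

S4, S6 are pairwise disjoint (S4={4,6}; S6={1,2,3}).
Every remaining set overlaps one of these, and no 3 of the listed sets are pairwise disjoint, so 2 is the maximum.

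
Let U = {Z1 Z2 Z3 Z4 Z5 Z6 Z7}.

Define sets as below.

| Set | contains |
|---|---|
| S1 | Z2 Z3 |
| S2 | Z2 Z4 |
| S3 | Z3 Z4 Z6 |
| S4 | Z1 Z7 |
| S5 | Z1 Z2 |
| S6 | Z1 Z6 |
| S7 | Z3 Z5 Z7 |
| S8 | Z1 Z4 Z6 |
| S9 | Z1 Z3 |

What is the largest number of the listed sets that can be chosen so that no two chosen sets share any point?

3

S2, S6, S7 are pairwise disjoint (S2={Z2,Z4}; S6={Z1,Z6}; S7={Z3,Z5,Z7}).
Every remaining set overlaps one of these, and no 4 of the listed sets are pairwise disjoint, so 3 is the maximum.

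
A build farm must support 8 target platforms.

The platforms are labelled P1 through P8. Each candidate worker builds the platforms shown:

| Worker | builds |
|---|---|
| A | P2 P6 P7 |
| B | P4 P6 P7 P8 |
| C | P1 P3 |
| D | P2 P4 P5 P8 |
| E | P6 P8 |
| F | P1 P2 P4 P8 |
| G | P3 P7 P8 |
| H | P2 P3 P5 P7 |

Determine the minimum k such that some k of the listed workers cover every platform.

Take {A, F, H}. Their union is {P1, P2, P3, P4, P5, P6, P7, P8}, which is all 8 platforms.
No 2 of the 8 workers cover everything (all 28 combinations miss at least one platform), so 3 is optimal.

3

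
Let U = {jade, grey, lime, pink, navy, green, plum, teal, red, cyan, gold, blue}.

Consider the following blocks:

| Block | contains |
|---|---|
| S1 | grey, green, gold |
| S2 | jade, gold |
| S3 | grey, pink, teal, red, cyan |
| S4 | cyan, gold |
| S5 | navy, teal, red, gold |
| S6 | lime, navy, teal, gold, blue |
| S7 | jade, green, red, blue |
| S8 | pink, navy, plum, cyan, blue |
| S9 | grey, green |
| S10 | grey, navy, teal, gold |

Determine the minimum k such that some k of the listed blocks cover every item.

S6 and S7 and S8 and S9 together: S6 ∪ S7 ∪ S8 ∪ S9 = {jade, grey, lime, pink, navy, green, plum, teal, red, cyan, gold, blue} — every item is covered.
Only S8 contains plum, so S8 is forced; the remaining 7 items need at least 3 more blocks (each remaining block adds at most 3) — so at least 4 blocks are needed, and 4 is optimal.

4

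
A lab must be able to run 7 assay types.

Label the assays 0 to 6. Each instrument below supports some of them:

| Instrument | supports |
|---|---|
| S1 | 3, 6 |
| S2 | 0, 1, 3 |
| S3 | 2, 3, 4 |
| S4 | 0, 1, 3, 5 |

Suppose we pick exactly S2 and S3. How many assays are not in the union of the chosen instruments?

2

Union of S2, S3 = {0, 1, 2, 3, 4}.
Not covered: 5, 6 — 2 assays.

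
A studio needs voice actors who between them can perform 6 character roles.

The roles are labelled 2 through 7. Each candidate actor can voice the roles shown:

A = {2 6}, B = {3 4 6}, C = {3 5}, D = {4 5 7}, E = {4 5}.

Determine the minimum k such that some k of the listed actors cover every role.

Take {A, B, D}. Their union is {2, 3, 4, 5, 6, 7}, which is all 6 roles.
Only A contains 2, so A is forced; the remaining 4 roles need at least 2 more actors (each remaining actor adds at most 3) — so at least 3 actors are needed, and 3 is optimal.

3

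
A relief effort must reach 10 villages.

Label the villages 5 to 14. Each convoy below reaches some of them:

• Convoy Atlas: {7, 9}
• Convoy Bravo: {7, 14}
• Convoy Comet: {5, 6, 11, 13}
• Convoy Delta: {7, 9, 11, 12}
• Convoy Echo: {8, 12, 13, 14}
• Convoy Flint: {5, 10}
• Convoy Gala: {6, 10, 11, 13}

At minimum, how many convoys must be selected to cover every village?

4

Comet and Delta and Echo and Flint together: Comet ∪ Delta ∪ Echo ∪ Flint = {5, 6, 7, 8, 9, 10, 11, 12, 13, 14} — every village is covered.
No 3 of the 7 convoys cover everything (all 35 combinations miss at least one village), so 4 is optimal.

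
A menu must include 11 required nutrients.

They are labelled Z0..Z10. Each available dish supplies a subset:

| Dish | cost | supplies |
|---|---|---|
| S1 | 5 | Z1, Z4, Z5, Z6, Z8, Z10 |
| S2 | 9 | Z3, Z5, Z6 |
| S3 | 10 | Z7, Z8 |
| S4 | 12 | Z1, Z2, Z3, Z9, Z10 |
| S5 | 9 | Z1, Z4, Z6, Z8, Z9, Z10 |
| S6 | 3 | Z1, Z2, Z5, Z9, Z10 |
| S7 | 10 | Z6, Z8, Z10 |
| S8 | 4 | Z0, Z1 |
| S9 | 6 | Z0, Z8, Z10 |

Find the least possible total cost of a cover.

S1, S2, S3, S6, S8 together cover every nutrient (S1 ∪ S2 ∪ S3 ∪ S6 ∪ S8 = {Z0, Z1, Z2, Z3, Z4, Z5, Z6, Z7, Z8, Z9, Z10}); total cost 5 + 9 + 10 + 3 + 4 = 31.
No covering selection has total cost below 31.

31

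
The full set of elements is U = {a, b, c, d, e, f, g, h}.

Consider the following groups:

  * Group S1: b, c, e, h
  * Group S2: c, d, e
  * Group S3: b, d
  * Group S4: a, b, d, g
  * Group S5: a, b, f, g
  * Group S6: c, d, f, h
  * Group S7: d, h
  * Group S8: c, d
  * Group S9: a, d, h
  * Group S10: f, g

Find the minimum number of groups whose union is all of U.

3

S1, S5, and S6 cover everything between them: the union {a, b, c, d, e, f, g, h} is all of U.
No 2 of the 10 groups cover everything (all 45 combinations miss at least one element), so 3 is optimal.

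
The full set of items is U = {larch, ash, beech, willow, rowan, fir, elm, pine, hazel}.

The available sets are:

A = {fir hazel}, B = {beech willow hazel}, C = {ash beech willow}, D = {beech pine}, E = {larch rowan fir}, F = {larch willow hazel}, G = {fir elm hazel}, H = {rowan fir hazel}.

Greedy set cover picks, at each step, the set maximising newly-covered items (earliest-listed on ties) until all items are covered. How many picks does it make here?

Greedy: pick B (covers 3 new) → pick E (covers 3 new) → pick C (covers 1 new) → pick D (covers 1 new) → pick G (covers 1 new). Total picks: 5.
(The true minimum cover uses only 4 sets, so greedy is not optimal here.)

5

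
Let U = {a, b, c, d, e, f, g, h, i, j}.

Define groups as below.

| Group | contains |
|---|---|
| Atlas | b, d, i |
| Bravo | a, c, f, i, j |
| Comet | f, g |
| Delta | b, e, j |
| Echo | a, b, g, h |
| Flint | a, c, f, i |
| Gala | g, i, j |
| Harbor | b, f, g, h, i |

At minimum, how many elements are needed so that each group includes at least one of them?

The 3 elements {b, f, g} hit every group.
No choice of 2 elements meets every group, so 3 is the minimum.

3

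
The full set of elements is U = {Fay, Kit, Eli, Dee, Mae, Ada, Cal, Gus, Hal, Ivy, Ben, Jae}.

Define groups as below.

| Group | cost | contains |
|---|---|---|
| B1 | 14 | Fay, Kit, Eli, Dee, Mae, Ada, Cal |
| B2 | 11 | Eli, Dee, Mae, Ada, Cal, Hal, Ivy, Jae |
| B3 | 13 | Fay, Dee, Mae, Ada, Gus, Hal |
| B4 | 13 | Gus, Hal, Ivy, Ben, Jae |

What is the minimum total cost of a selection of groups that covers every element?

B1, B4 together cover every element (B1 ∪ B4 = {Fay, Kit, Eli, Dee, Mae, Ada, Cal, Gus, Hal, Ivy, Ben, Jae}); total cost 14 + 13 = 27.
The greedy pick B2, B3, B4, B1 costs 51; no covering selection beats 27.

27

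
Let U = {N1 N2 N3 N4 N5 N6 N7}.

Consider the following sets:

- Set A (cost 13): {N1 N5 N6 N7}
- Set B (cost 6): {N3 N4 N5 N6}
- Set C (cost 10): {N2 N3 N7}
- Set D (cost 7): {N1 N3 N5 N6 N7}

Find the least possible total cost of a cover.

B, C, D together cover every item (B ∪ C ∪ D = {N1, N2, N3, N4, N5, N6, N7}); total cost 6 + 10 + 7 = 23.
No covering selection has total cost below 23.

23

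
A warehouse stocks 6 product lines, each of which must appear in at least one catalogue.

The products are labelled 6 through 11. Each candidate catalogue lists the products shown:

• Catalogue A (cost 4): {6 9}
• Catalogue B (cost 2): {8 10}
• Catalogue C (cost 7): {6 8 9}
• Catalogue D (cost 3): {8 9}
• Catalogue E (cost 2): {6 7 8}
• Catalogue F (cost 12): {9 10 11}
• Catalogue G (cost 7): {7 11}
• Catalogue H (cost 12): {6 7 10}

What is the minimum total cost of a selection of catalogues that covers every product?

A, B, G together cover every product (A ∪ B ∪ G = {6, 7, 8, 9, 10, 11}); total cost 4 + 2 + 7 = 13.
The greedy pick E, B, D, G costs 14; no covering selection beats 13.

13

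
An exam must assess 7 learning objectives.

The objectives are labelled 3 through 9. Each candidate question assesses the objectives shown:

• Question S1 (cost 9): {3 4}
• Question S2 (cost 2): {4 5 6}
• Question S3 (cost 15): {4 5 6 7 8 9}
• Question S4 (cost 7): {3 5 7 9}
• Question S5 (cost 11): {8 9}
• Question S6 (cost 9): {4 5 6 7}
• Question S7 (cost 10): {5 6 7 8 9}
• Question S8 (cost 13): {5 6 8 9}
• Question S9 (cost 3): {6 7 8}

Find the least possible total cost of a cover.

S2, S4, S9 together cover every objective (S2 ∪ S4 ∪ S9 = {3, 4, 5, 6, 7, 8, 9}); total cost 2 + 7 + 3 = 12.
No covering selection has total cost below 12.

12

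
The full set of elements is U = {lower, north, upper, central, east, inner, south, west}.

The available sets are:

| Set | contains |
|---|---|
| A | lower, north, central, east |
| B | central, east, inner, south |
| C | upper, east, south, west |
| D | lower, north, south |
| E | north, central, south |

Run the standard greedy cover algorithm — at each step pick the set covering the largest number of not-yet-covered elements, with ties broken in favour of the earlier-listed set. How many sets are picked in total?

3

Greedy: pick A (covers 4 new) → pick C (covers 3 new) → pick B (covers 1 new). Total picks: 3.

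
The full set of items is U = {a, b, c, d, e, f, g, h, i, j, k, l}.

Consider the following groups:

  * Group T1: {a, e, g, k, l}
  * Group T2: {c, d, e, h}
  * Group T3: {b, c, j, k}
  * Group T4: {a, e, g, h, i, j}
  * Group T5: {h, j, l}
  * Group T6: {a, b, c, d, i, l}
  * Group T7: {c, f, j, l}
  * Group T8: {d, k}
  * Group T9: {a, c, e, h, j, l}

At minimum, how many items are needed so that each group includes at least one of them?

Take T = {h, k, l}. Each listed group contains at least one of these, so T is a hitting set of size 3.
No choice of 2 items meets every group, so 3 is the minimum.

3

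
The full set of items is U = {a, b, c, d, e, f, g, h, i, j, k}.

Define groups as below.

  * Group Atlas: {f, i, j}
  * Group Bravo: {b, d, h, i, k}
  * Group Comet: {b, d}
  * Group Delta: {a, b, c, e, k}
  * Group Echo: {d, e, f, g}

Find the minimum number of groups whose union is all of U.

4

Take {Atlas, Bravo, Delta, Echo}. Their union is {a, b, c, d, e, f, g, h, i, j, k}, which is all 11 items.
No 3 of the 5 groups cover everything (all 10 combinations miss at least one item), so 4 is optimal.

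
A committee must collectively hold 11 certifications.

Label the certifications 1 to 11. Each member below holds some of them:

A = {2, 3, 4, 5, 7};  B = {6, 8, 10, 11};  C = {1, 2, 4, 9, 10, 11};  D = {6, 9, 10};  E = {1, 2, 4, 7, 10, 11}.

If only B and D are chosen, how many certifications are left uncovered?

Union of B, D = {6, 8, 9, 10, 11}.
Not covered: 1, 2, 3, 4, 5, 7 — 6 certifications.

6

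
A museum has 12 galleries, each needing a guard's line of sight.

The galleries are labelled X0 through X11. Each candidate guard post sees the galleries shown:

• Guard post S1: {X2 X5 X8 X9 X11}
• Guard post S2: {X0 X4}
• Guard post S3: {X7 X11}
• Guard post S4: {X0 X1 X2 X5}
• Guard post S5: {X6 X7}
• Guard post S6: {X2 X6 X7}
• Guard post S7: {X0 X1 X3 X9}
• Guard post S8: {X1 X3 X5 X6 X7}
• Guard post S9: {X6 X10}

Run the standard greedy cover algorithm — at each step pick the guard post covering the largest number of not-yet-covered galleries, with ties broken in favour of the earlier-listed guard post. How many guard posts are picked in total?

Greedy: pick S1 (covers 5 new) → pick S8 (covers 4 new) → pick S2 (covers 2 new) → pick S9 (covers 1 new). Total picks: 4.

4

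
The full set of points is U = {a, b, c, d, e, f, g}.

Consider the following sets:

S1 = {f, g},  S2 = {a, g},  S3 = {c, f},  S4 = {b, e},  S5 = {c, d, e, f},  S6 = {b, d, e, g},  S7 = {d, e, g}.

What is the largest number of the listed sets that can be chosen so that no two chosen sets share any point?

S2, S3, S4 are pairwise disjoint (S2={a,g}; S3={c,f}; S4={b,e}).
Every remaining set overlaps one of these, and no 4 of the listed sets are pairwise disjoint, so 3 is the maximum.

3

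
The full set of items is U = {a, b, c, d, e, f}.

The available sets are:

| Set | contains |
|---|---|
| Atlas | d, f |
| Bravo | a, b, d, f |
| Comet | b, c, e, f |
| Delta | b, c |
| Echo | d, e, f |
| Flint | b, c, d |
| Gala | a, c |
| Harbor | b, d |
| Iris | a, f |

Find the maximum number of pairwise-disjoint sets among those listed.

Atlas, Delta are pairwise disjoint (Atlas={d,f}; Delta={b,c}).
Every remaining set overlaps one of these, and no 3 of the listed sets are pairwise disjoint, so 2 is the maximum.

2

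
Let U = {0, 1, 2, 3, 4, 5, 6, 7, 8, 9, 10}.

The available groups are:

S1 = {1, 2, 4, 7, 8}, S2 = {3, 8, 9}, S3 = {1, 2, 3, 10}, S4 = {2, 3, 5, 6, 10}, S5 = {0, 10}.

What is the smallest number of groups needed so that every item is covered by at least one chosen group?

S1, S2, S4, and S5 cover everything between them: the union {0, 1, 2, 3, 4, 5, 6, 7, 8, 9, 10} is all of U.
No 3 of the 5 groups cover everything (all 10 combinations miss at least one item), so 4 is optimal.

4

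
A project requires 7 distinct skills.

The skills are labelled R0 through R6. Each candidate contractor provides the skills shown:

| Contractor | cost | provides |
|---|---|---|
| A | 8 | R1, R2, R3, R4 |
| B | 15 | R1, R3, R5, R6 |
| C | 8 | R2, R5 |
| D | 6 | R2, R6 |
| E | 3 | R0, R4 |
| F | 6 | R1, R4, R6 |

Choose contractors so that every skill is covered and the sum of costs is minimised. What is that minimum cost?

24

B, D, E together cover every skill (B ∪ D ∪ E = {R0, R1, R2, R3, R4, R5, R6}); total cost 15 + 6 + 3 = 24.
The greedy pick E, A, D, C costs 25; no covering selection beats 24.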